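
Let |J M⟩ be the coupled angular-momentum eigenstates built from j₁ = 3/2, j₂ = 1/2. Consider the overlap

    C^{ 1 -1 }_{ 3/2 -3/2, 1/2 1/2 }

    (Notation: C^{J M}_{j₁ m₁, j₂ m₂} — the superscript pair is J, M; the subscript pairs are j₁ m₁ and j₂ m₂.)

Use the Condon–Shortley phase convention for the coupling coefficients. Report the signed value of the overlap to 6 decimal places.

√[3·1!2!0!/4! · 0!3!1!0!0!2!] = √(3)
  +(−1)^1/∏(1,0,2,0,0,0)! = -1/2  (running -1/2)
⟨..|..⟩ = √(3)·(-1/2) = -0.866025

−√(3/4) ≈ -0.866025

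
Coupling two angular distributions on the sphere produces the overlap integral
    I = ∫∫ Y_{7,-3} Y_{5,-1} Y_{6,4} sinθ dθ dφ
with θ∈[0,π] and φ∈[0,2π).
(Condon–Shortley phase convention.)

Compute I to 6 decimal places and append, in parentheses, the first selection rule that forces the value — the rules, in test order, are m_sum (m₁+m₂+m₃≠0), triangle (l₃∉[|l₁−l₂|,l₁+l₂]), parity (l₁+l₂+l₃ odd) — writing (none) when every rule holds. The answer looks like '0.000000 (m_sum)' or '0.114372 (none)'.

Rules hold: Σm=0, L=18 even, 2≤6≤12.
N = 15·11·13 = 2145
Δ = 6!·8!·4!/19! = 1/174594420
Racah Σ t=1..5: t=1:−1/4147200 t=2:+1/207360 t=3:−1/82944 t=4:+1/207360 t=5:−1/4147200 = -1/345600
⇒ 3j(7 5 6; 0 0 0)² = 420/46189, sgn -1
Racah Σ t=2..4: t=2:+1/7741440 t=3:−1/1088640 t=4:+1/1658880 = -13/69672960
⇒ 3j(7 5 6; -3 -1 4)² = 325/149226, sgn -1
4πI² = N·(3j₀)²·(3jₘ)² = 48750/1147619
I = +1·√(0.0424793/4π) = 0.05814114
No selection rule forces the value: the integral is nonzero (none).

0.058141 (none)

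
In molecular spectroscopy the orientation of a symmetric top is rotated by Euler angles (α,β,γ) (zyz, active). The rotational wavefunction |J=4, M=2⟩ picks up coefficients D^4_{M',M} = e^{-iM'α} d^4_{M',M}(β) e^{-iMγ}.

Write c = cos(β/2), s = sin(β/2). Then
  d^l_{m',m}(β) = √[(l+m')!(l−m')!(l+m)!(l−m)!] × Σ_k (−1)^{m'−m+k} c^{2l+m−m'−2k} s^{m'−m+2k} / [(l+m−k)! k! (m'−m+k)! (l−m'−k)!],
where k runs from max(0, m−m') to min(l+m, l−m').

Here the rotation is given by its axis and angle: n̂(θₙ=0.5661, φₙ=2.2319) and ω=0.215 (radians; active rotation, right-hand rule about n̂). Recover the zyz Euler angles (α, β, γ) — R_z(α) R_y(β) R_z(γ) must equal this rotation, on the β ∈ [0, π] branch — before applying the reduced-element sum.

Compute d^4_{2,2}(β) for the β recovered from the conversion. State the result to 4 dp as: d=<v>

Axis–angle → zyz. n̂ = (sinθₙcosφₙ, sinθₙsinφₙ, cosθₙ) = (-0.329309, +0.423345, +0.843999), ω = 0.2150.
R = I cosω + sinω [n̂]ₓ + (1−cosω) n̂n̂ᵀ gives
  R = [+0.979473, -0.183275, +0.083920; +0.176855, +0.981103, +0.078484; -0.096719, -0.062031, +0.993377]
β = atan2(√(R₁₃²+R₂₃²), R₃₃) = 0.115156; α = atan2(R₂₃, R₁₃) mod 2π = 0.751934; γ = atan2(R₃₂, −R₃₁) mod 2π = 5.712912
d^4_{2,2}(β=0.1152) via the finite sum:
With c≡cos(β/2)=0.998343 and s≡sin(β/2)=0.057546, N=[720·2·720·2]^{1/2}=1440.000000
The bounds max(0,m−m')=0 and min(l+m,l−m')=2 give 3 terms
  k=0: (−1)^0·1440.0000/(1440)·0.9983^8·0.0575^0 = +0.986819
  k=1: (−1)^1·1440.0000/(120)·0.9983^6·0.0575^2 = -0.039345
  k=2: (−1)^2·1440.0000/(96)·0.9983^4·0.0575^4 = +0.000163
d^4_{2,2}(0.1152) = +0.986819 -0.039345 +0.000163 = +0.947638

d=0.9476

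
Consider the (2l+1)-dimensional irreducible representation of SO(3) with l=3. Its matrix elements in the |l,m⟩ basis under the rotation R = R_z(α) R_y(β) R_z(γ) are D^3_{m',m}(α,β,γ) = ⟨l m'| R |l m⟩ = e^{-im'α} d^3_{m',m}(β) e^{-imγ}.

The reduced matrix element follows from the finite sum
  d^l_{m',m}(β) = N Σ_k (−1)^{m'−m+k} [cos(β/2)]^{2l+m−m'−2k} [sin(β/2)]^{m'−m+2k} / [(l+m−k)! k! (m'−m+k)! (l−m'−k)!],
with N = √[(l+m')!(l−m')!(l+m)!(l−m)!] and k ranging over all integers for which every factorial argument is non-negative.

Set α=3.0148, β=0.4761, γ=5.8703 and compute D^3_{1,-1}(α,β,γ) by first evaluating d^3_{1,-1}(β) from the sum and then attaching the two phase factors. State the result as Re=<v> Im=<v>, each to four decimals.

Re=-0.2632 Im=0.0774

First d^3_{1,-1}(β=0.4761), then the phase factors e^{-i(1)α} and e^{-i(-1)γ}:
c=cos(0.476100/2)=0.971800, s=sin(0.476100/2)=0.235808; N=√[24·2·2·24]=48.000000
The bounds max(0,m−m')=0 and min(l+m,l−m')=2 give 3 terms
  k=0: (−1)^2·48.0000/(8)·0.9718^4·0.2358^2 = +0.297561
  k=1: (−1)^3·48.0000/(6)·0.9718^2·0.2358^4 = -0.023360
  k=2: (−1)^4·48.0000/(48)·0.9718^0·0.2358^6 = +0.000172
d^3_{1,-1}(0.4761) = +0.297561 -0.023360 +0.000172 = +0.274372
Attach z-rotation phases: D = e^{-i(1)(3.0148)}·(+0.274372)·e^{-i(-1)(5.8703)} = -0.263220+0.077429i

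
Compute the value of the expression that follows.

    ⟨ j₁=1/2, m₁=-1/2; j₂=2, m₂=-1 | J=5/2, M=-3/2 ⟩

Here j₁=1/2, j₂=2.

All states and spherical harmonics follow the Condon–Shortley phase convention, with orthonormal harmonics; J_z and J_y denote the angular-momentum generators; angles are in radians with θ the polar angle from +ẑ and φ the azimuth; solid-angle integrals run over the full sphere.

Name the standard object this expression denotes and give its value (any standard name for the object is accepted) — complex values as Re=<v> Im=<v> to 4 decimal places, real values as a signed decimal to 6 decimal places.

This is a Clebsch–Gordan (vector-coupling) coefficient.
√[6·0!1!4!/6! · 0!1!1!3!1!4!] = √(144/5)
  +(−1)^0/∏(0,0,1,1,0,3)! = 1/6  (running 1/6)
⟨..|..⟩ = √(144/5)·(1/6) = +0.894427

Clebsch–Gordan coefficient, +√(4/5) ≈ +0.894427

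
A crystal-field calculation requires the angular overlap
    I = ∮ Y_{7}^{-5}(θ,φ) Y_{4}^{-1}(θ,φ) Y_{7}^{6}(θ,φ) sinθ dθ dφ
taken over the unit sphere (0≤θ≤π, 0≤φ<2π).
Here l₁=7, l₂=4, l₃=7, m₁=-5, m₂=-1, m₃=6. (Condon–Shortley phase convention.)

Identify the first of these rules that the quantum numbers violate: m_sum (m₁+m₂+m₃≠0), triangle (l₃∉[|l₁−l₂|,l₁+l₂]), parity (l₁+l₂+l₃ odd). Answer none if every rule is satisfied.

azimuthal sum: -5 − 1 + 6 = 0  ✓
3 ≤ 7 ≤ 11 (triangle on l)  ✓
L = 7 + 4 + 7 = 18 (even)  ✓

none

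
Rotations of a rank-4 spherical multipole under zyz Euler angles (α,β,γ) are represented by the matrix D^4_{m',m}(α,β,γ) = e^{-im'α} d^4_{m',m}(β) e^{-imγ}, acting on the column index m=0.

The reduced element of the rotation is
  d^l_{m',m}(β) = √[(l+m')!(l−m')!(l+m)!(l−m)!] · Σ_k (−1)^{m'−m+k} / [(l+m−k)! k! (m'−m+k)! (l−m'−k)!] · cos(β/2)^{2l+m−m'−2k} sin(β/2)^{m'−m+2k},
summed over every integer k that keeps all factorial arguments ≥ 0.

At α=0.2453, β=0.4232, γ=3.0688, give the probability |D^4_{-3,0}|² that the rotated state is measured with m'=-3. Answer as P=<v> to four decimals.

Split into d^4_{-3,0}(β=0.4232) × two z-phases.
Half-angle: c=0.977696, s=0.210024. N=√(1·5040·24·24)=1703.830978
k: max(0,(0)−(-3))=3 … min(4+(0),4−(-3))=4
  k=3: (−1)^0·1703.8310/(144)·0.9777^5·0.2100^3 = +0.097925
  k=4: (−1)^1·1703.8310/(144)·0.9777^3·0.2100^5 = -0.004519
d^4_{-3,0}(0.4232) = +0.097925 -0.004519 = +0.093406
|D^4_{-3,0}|² = |d^4_{-3,0}(β)|² = (+0.093406)² = 0.008725 (the z-rotation phases have unit modulus)

P=0.0087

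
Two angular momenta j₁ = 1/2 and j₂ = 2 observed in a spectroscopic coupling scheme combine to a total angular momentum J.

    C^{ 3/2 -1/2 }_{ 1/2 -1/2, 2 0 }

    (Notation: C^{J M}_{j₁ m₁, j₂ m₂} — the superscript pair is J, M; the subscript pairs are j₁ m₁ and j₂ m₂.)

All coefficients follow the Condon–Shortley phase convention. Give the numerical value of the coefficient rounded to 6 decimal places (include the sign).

-0.632456

√[4·1!0!3!/5! · 0!1!2!2!1!2!] = √(8/5)
  +(−1)^1/∏(1,0,0,1,0,2)! = -1/2  (running -1/2)
⟨..|..⟩ = √(8/5)·(-1/2) = -0.632456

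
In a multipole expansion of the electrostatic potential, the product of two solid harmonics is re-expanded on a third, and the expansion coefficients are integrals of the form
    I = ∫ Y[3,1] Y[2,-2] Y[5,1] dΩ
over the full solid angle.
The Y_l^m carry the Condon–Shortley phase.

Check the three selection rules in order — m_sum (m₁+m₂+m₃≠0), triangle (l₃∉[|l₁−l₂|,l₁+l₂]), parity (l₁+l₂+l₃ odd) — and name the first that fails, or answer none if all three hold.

azimuthal sum: 1 − 2 + 1 = 0  ✓
1 ≤ 5 ≤ 5 (triangle on l)  ✓
L = 3 + 2 + 5 = 10 (even)  ✓

none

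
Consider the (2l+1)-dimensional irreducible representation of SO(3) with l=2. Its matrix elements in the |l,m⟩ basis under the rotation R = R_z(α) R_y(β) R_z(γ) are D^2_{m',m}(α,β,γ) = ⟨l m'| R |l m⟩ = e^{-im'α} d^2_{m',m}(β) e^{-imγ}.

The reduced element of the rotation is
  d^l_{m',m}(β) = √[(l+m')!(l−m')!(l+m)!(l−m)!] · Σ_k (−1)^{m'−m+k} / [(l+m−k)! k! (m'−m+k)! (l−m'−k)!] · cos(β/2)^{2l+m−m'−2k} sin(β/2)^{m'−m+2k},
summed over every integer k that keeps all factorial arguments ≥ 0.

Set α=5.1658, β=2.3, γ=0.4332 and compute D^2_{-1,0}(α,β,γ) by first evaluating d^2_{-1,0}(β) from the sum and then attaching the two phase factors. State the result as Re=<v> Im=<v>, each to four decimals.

Re=-0.2665 Im=0.5470

First d^2_{-1,0}(β=2.3000), then the phase factors e^{-i(-1)α} and e^{-i(0)γ}:
Half-angle: c=0.408487, s=0.912764. N=√(1·6·2·2)=4.898979
k∈{1,2} keeps every argument non-negative
  k=1: (−1)^0·4.8990/(2)·0.4085^3·0.9128^1 = +0.152395
  k=2: (−1)^1·4.8990/(2)·0.4085^1·0.9128^3 = -0.760904
d^2_{-1,0}(2.3000) = +0.152395 -0.760904 = -0.608509
D = (+0.438034-0.898958i)·(-0.608509)·(+1.000000+0.000000i) = -0.266548+0.547024i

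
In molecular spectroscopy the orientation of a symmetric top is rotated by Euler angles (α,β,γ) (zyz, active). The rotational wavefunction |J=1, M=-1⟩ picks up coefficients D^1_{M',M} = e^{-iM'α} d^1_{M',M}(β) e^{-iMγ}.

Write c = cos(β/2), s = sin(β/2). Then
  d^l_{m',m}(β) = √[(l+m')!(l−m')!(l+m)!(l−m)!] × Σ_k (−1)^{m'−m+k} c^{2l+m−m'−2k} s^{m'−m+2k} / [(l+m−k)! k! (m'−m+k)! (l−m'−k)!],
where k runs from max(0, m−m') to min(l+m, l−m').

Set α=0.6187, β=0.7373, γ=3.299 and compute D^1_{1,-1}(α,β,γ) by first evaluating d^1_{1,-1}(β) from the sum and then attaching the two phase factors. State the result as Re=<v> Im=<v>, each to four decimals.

Re=-0.1163 Im=0.0578

Split into d^1_{1,-1}(β=0.7373) × two z-phases.
c=cos(0.737300/2)=0.932815, s=sin(0.737300/2)=0.360356; N=√[2·1·1·2]=2.000000
The bounds max(0,m−m')=0 and min(l+m,l−m')=0 give 1 term
  k=0: (−1)^2·2.0000/(2)·0.9328^0·0.3604^2 = +0.129857
d^1_{1,-1}(0.7373) = +0.129857
D = (+0.814633-0.579977i)·(+0.129857)·(-0.987637-0.156758i) = -0.116284+0.057800i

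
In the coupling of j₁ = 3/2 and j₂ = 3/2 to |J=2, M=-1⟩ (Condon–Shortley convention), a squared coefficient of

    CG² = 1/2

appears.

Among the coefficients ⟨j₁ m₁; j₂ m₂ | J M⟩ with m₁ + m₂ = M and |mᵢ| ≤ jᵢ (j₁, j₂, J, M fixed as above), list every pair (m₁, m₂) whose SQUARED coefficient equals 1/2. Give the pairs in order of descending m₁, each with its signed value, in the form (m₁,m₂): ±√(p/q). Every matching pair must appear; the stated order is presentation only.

(1/2,-3/2): +√(1/2); (-3/2,1/2): −√(1/2)

Admissible pairs with m₁+m₂ = M = -1: (-3/2,1/2), (-1/2,-1/2), (1/2,-3/2)
  (m₁,m₂)=(1/2,-3/2): CG² = 1/2, CG = +√(1/2)   ← matches the target
  (m₁,m₂)=(-1/2,-1/2): CG² = 0/1, CG = 0
  (m₁,m₂)=(-3/2,1/2): CG² = 1/2, CG = −√(1/2)   ← matches the target
Pairs with CG² = 1/2: (1/2,-3/2): +√(1/2); (-3/2,1/2): −√(1/2)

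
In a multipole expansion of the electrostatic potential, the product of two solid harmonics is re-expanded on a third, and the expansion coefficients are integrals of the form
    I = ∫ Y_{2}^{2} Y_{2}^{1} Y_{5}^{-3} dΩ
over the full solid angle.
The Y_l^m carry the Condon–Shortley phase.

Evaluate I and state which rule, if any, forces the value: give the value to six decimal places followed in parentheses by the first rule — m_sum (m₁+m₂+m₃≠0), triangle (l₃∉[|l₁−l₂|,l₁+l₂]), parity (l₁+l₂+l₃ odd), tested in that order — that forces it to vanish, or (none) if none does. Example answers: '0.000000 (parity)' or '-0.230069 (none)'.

l₃=5 ∉ [0,4] — triangle fails ⇒ I = 0

0.000000 (triangle)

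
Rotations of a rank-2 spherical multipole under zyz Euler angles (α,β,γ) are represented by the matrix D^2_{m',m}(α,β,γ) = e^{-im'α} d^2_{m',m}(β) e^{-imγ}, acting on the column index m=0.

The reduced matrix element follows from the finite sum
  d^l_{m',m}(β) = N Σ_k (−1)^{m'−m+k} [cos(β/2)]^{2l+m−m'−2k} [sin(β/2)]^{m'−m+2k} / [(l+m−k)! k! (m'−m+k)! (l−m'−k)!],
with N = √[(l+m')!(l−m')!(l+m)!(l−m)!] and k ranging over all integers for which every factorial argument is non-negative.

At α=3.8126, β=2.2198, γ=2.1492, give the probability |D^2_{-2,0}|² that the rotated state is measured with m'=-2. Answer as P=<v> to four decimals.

D^2_{-2,0}(3.8126,2.2198,2.1492) = e^{-i·-2·3.8126}·d^2_{-2,0}(2.2198)·e^{-i·0·2.1492}. Compute d first:
Half-angle: c=0.444751, s=0.895654. N=√(1·24·2·2)=9.797959
k: max(0,(0)−(-2))=2 … min(2+(0),2−(-2))=2
  k=2: (−1)^0·9.7980/(4)·0.4448^2·0.8957^2 = +0.388678
d^2_{-2,0}(2.2198) = +0.388678
|D^2_{-2,0}|² = |d^2_{-2,0}(β)|² = (+0.388678)² = 0.151071 (the z-rotation phases have unit modulus)

P=0.1511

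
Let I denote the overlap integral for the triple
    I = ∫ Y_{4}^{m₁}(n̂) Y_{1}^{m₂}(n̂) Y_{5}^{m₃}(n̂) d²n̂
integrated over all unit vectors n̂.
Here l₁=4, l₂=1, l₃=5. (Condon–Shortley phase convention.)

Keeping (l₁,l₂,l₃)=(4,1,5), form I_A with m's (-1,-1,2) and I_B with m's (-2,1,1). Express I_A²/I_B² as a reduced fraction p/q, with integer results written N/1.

Shared (l₁,l₂,l₃)=(4,1,5): N and (l;000)² cancel in I_A²/I_B².
A: Δ = 0!·8!·2!/11! = 1/495; Racah Σ t=0..0: t=0:+1/1440 = 1/1440; ⇒ 3j(4 1 5; -1 -1 2)² = 7/165, sgn -1
B: Δ = 0!·8!·2!/11! = 1/495; Racah Σ t=0..0: t=0:+1/2880 = 1/2880; ⇒ 3j(4 1 5; -2 1 1)² = 2/165, sgn +1
I_A²/I_B² = (7/165)/(2/165) = 7/2

7/2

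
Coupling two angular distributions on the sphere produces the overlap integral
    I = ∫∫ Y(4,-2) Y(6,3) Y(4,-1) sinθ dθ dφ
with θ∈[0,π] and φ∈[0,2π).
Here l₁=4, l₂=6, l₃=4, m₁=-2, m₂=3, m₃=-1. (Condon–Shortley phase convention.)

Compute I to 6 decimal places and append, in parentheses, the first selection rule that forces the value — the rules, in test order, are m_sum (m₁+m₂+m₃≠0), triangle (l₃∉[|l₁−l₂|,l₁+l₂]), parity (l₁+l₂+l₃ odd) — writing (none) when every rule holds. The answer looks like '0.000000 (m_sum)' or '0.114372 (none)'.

-0.103072 (none)

Rules hold: Σm=0, L=14 even, 2≤4≤10.
N = 9·13·9 = 1053
Δ = 6!·2!·6!/15! = 1/1261260
Racah Σ t=2..4: t=2:+1/4608 t=3:−1/1296 t=4:+1/4608 = -7/20736
⇒ 3j(4 6 4; 0 0 0)² = 20/1287, sgn -1
Racah Σ t=4..6: t=4:+1/11520 t=5:−1/5760 t=6:+1/51840 = -7/103680
⇒ 3j(4 6 4; -2 3 -1)² = 7/858, sgn +1
4πI² = N·(3j₀)²·(3jₘ)² = 210/1573
I = -1·√(0.133503/4π) = -0.10307192
No selection rule forces the value: the integral is nonzero (none).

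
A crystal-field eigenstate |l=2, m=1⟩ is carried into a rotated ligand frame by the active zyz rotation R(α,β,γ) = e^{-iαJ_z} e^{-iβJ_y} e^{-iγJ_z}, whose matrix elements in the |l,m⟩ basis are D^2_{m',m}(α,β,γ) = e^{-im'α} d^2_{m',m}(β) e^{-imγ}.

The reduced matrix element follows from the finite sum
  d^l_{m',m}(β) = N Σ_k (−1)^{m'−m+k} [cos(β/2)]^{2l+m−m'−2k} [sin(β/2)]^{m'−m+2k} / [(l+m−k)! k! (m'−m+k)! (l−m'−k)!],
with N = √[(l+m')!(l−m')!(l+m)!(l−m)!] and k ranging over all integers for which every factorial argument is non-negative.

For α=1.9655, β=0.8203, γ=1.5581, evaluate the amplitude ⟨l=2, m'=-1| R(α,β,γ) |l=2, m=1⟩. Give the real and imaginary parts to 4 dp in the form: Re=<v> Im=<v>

Re=0.3451 Im=0.1489

D^2_{-1,1}(1.9655,0.8203,1.5581) = e^{-i·-1·1.9655}·d^2_{-1,1}(0.8203)·e^{-i·1·1.5581}. Compute d first:
c=cos(0.820300/2)=0.917061, s=sin(0.820300/2)=0.398747; N=√[1·6·6·1]=6.000000
k∈{2,3} keeps every argument non-negative
  k=2: (−1)^0·6.0000/(2)·0.9171^2·0.3987^2 = +0.401155
  k=3: (−1)^1·6.0000/(6)·0.9171^0·0.3987^4 = -0.025281
d^2_{-1,1}(0.8203) = +0.401155 -0.025281 = +0.375874
Attach z-rotation phases: D = e^{-i(-1)(1.9655)}·(+0.375874)·e^{-i(1)(1.5581)} = +0.345111+0.148930i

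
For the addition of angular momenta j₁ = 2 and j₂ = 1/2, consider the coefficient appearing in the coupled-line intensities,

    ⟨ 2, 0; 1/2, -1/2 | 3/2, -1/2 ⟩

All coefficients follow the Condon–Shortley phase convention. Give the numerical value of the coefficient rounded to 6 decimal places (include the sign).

triangle: 1!·3!·0!/5! = 6/120
(j±m)!: 2!·2!·0!·1!·1!·2! = 8
prefactor² = (2J+1)·Δ·N² = 8/5
  k=0: +1/(0!·1!·2!·0!·1!·0!) = 1/2
Σ = 1/2  ⇒  CG² = 8/5·(1/2)² = 2/5
CG = +√(2/5) = +0.632456

+0.632456  (= +√(2/5))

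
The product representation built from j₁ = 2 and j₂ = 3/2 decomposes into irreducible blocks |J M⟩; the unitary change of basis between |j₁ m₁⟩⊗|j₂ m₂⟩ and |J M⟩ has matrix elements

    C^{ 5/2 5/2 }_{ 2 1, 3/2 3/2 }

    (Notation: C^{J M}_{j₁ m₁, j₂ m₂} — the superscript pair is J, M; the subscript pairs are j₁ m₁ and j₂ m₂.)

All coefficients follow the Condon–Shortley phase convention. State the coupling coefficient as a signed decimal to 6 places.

-0.654654

triangle: 1!·3!·2!/7! = 12/5040
(j±m)!: 3!·1!·3!·0!·5!·0! = 4320
prefactor² = (2J+1)·Δ·N² = 432/7
  k=1: −1/(1!·0!·0!·2!·3!·0!) = -1/12
Σ = -1/12  ⇒  CG² = 432/7·(-1/12)² = 3/7
CG = −√(3/7) = -0.654654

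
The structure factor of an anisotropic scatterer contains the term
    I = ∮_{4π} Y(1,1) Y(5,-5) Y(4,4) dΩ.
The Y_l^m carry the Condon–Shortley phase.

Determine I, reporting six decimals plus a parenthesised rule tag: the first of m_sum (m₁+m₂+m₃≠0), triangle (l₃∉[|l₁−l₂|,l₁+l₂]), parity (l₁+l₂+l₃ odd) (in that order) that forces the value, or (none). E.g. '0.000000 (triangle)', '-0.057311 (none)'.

Checks pass: Σm=0; 10 even; l₃=4∈[4,6].
(2·1+1)(2·5+1)(2·4+1) = 297
Δ: 2! 0! 8! / 11! → 1/495
sum: t=1:−1/576 = -1/576
3j²(1 5 4; 0 0 0) = Δ·Π!·Σ² = 5/99  (sign -1)
sum: t=0:+1/80640 = 1/80640
3j²(1 5 4; 1 -5 4) = Δ·Π!·Σ² = 1/11  (sign +1)
combine: 4πI² = 297·5/99·1/11 = 15/11
take √, sign -1: I = -0.32941575
No selection rule forces the value: the integral is nonzero (none).

-0.329416 (none)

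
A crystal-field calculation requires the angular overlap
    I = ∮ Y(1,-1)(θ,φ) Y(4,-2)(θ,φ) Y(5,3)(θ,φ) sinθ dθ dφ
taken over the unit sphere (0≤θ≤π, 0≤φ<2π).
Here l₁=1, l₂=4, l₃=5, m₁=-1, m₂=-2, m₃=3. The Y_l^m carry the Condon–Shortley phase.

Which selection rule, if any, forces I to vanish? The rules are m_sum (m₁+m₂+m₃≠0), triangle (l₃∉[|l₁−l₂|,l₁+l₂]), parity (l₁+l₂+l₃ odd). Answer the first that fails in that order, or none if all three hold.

m₁+m₂+m₃ = -1 − 2 + 3 = 0  ✓
triangle: |1−4|=3 ≤ l₃=5 ≤ 1+4=5  ✓
parity: l₁+l₂+l₃ = 10 is even  ✓

none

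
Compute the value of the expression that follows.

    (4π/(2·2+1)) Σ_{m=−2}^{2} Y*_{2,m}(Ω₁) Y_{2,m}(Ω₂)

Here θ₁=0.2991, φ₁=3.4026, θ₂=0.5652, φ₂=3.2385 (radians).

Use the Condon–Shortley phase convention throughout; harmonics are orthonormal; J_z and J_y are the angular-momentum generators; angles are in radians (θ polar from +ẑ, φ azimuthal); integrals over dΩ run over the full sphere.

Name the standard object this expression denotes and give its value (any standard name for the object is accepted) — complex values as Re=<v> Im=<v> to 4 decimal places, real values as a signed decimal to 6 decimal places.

This sum is the spherical-harmonic addition theorem: it equals the Legendre polynomial P_l(cos γ) of the angle γ between the two directions.
Expand P_2 via completeness: Σ_{m} conj(Y_{2,m}) at Ω₁ times Y_{2,m} at Ω₂ —
  m=-2: (0.02907 + 0.01672j) × (0.10873 - 0.02134j) = 0.00352 + 0.00120j  (running Σ = 0.00352 + 0.00120j)
  m=-1: (-0.21016 - 0.05614j) × (-0.34778 + 0.03381j) = 0.07499 + 0.01242j  (running Σ = 0.07851 + 0.01362j)
  m=0: (0.54863 + 0.00000j) × (0.35937 + 0.00000j) = 0.19716 + 0.00000j  (running Σ = 0.27567 + 0.01362j)
  m=1: (0.21016 - 0.05614j) × (0.34778 + 0.03381j) = 0.07499 - 0.01242j  (running Σ = 0.35066 + 0.00120j)
  m=2: (0.02907 - 0.01672j) × (0.10873 + 0.02134j) = 0.00352 - 0.00120j  (running Σ = 0.35418 + 0.00000j)
Accumulated sum 0.35418 + 0.00000j; after 4π/(2l+1) scaling, 0.89014 + 0.00000j ⇒ P_2 = 0.890140

Legendre polynomial (addition theorem), +0.890140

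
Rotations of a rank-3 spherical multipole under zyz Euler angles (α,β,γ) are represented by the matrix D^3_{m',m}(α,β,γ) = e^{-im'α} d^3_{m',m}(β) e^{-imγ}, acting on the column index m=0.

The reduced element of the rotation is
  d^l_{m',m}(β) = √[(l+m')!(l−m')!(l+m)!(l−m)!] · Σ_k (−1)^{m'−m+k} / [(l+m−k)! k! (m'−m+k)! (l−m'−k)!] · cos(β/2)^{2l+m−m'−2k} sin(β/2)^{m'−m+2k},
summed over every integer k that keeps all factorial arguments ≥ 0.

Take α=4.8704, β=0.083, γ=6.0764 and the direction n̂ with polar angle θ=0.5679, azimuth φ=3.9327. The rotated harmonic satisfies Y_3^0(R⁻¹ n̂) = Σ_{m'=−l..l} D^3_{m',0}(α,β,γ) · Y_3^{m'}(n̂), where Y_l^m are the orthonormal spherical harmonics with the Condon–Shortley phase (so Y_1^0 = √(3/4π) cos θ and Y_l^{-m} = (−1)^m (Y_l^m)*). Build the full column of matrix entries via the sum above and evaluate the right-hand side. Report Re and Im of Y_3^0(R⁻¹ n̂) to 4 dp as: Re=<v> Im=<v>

Re=0.2439 Im=0.0000

Need the full column D^3_{m',0} for m'=−3..3 at α=4.8704, β=0.0830, γ=6.0764.
cos(β/2)=0.999139, sin(β/2)=0.041488
d^3_{-3,0}: single k=3 term ⇒ +0.000319;  D = -0.000145+0.000283i
d^3_{-2,0}: k∈[2..3] ⇒ +0.009395 -0.000016 = +0.009379;  D = -0.008915-0.002915i
d^3_{-1,0}: k∈[1..3] ⇒ +0.143101 -0.000740 +0.000000 = +0.142362;  D = +0.022401-0.140588i
d^3_{0,0}: k∈[0..3] ⇒ +0.994845 -0.015438 +0.000027 -0.000000 = +0.979434;  D = +0.979434+0.000000i
d^3_{1,0}: k∈[0..2] ⇒ -0.143101 +0.000740 -0.000000 = -0.142362;  D = -0.022401-0.140588i
d^3_{2,0}: k∈[0..1] ⇒ +0.009395 -0.000016 = +0.009379;  D = -0.008915+0.002915i
d^3_{3,0}: single k=0 term ⇒ -0.000319;  D = +0.000145+0.000283i
Y_3^{m'}(θ=0.5679,φ=3.9327) and Σ D·Y over m':
  (-0.0001+0.0003i)·(+0.0467+0.0451i)  (-0.0089-0.0029i)·(-0.0028-0.2492i)  (+0.0224-0.1406i)·(-0.3121+0.3156i)  (+0.9794+0.0000i)·(+0.1741+0.0000i)  (-0.0224-0.1406i)·(+0.3121+0.3156i)  (-0.0089+0.0029i)·(-0.0028+0.2492i)  (+0.0001+0.0003i)·(-0.0467+0.0451i)
Y_3^0(R⁻¹ n̂) = +0.243886+0.000000i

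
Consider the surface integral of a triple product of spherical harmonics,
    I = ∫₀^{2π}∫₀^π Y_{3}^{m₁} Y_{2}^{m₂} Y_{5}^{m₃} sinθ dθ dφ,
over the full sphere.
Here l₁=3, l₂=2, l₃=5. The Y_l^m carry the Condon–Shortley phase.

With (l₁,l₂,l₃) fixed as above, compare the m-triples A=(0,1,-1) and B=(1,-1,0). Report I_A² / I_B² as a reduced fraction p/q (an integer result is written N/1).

l's match ⇒ only the (l;m) 3-j factors differ between A and B.
A: triangle coeff Δ(3,2,5) = 1/2310; Σ_t [0,0]: t=0:+1/216 = 1/216; (3j)²=8/231 [(3 2 5; 0 1 -1)], sign=+1
B: triangle coeff Δ(3,2,5) = 1/2310; Σ_t [0,0]: t=0:+1/288 = 1/288; (3j)²=5/231 [(3 2 5; 1 -1 0)], sign=-1
I_A²/I_B² = (8/231)/(5/231) = 8/5

8/5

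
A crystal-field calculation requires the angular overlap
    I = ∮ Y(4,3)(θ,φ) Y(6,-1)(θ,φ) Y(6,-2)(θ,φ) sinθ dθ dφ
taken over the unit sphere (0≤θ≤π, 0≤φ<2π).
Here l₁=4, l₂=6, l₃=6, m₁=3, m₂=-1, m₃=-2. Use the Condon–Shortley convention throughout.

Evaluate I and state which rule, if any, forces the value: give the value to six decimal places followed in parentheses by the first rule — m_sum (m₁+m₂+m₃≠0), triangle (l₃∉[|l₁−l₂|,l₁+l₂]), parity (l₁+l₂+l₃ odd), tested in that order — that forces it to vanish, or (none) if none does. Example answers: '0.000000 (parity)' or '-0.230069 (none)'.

-0.039511 (none)

Checks pass: Σm=0; 16 even; l₃=6∈[2,10].
(2·4+1)(2·6+1)(2·6+1) = 1521
Δ: 4! 4! 8! / 17! → 1/15315300
sum: t=0:+1/829440 t=1:−1/25920 t=2:+1/9216 t=3:−1/25920 t=4:+1/829440 = 7/207360
3j²(4 6 6; 0 0 0) = Δ·Π!·Σ² = 28/2431  (sign +1)
sum: t=0:+1/103680 t=1:−1/82944 = -1/414720
3j²(4 6 6; 3 -1 -2) = Δ·Π!·Σ² = 49/43758  (sign -1)
combine: 4πI² = 1521·28/2431·49/43758 = 686/34969
take √, sign -1: I = -0.03951077
No selection rule forces the value: the integral is nonzero (none).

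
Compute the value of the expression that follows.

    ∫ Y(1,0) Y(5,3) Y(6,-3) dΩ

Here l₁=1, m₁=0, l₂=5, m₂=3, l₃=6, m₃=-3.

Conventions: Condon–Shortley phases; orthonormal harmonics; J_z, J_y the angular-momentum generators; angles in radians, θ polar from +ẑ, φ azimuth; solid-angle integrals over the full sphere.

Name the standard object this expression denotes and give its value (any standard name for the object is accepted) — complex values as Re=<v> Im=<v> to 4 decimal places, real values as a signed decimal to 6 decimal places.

This is a Gaunt coefficient — the integral of a triple product of spherical harmonics over the sphere.
Rules hold: Σm=0, L=12 even, 4≤6≤6.
N = 3·11·13 = 429
Δ = 0!·2!·10!/13! = 1/858
Racah Σ t=0..0: t=0:+1/14400 = 1/14400
⇒ 3j(1 5 6; 0 0 0)² = 6/143, sgn +1
Racah Σ t=0..0: t=0:+1/80640 = 1/80640
⇒ 3j(1 5 6; 0 3 -3)² = 9/286, sgn -1
4πI² = N·(3j₀)²·(3jₘ)² = 81/143
I = -1·√(0.566434/4π) = -0.21230956

Gaunt coefficient, -0.212310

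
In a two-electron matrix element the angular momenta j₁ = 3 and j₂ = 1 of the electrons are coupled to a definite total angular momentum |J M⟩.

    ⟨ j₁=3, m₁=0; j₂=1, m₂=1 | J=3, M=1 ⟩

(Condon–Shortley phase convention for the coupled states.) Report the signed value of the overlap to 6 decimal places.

j₁+j₂−J=1  J+j₁−j₂=5  J−j₁+j₂=1  j₁+j₂+J+1=8
(j₁±m₁, j₂±m₂, J±M) = (3,3,2,0,4,2)
P² = 72
sum k=1..1:
  [1] −1/12 = -1/12
S = -1/12
C² = P²·S² = 1/2 ; C = -0.707107

-0.707107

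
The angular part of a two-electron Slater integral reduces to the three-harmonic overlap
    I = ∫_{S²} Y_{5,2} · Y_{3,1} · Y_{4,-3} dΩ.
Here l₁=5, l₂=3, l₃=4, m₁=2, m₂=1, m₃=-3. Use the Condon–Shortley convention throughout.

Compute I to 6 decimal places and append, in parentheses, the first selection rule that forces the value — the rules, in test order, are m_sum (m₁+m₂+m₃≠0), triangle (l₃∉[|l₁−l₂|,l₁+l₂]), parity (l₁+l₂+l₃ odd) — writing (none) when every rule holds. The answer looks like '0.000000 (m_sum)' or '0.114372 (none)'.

-0.171363 (none)

Checks pass: Σm=0; 12 even; l₃=4∈[2,8].
(2·5+1)(2·3+1)(2·4+1) = 693
Δ: 4! 6! 2! / 13! → 1/180180
sum: t=1:−1/576 t=2:+1/144 t=3:−1/576 = 1/288
3j²(5 3 4; 0 0 0) = Δ·Π!·Σ² = 20/1001  (sign +1)
sum: t=2:+1/960 t=3:−1/4320 = 7/8640
3j²(5 3 4; 2 1 -3) = Δ·Π!·Σ² = 343/12870  (sign -1)
combine: 4πI² = 693·20/1001·343/12870 = 686/1859
take √, sign -1: I = -0.17136315
No selection rule forces the value: the integral is nonzero (none).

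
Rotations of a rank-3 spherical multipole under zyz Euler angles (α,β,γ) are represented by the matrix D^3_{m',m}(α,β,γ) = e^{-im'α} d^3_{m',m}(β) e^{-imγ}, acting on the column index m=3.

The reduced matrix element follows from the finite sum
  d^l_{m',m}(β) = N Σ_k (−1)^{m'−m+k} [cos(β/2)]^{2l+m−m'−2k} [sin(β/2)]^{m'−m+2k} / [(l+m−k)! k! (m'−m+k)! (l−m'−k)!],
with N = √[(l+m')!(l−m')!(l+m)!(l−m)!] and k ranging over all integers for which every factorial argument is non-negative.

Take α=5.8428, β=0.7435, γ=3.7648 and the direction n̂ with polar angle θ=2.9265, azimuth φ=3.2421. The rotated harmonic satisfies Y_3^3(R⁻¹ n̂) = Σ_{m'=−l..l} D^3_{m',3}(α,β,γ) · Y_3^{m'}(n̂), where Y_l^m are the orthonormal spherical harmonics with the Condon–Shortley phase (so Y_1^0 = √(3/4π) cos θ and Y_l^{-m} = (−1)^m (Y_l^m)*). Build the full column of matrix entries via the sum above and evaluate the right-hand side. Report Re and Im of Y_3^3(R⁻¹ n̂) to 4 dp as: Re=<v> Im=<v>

Need the full column D^3_{m',3} for m'=−3..3 at α=5.8428, β=0.7435, γ=3.7648.
cos(β/2)=0.931693, sin(β/2)=0.363246
d^3_{-3,3}: single k=6 term ⇒ +0.002297;  D = +0.002294-0.000113i
d^3_{-2,3}: single k=5 term ⇒ +0.014433;  D = +0.013343+0.005503i
d^3_{-1,3}: single k=4 term ⇒ +0.058532;  D = +0.039434+0.043256i
d^3_{0,3}: single k=3 term ⇒ +0.173356;  D = +0.051036+0.165673i
d^3_{1,3}: single k=2 term ⇒ +0.385070;  D = -0.054329+0.381218i
d^3_{2,3}: single k=1 term ⇒ +0.624657;  D = -0.343342+0.521835i
d^3_{3,3}: single k=0 term ⇒ +0.654090;  D = -0.558151+0.341029i
Y_3^{m'}(θ=2.9265,φ=3.2421) and Σ D·Y over m':
  (+0.0023-0.0001i)·(-0.0039+0.0012i)  (+0.0133+0.0055i)·(-0.0446+0.0091i)  (+0.0394+0.0433i)·(-0.2589+0.0261i)  (+0.0510+0.1657i)·(-0.6461+0.0000i)  (-0.0543+0.3812i)·(+0.2589+0.0261i)  (-0.3433+0.5218i)·(-0.0446-0.0091i)  (-0.5582+0.3410i)·(+0.0039+0.0012i)
Y_3^3(R⁻¹ n̂) = -0.051516-0.039548i

Re=-0.0515 Im=-0.0395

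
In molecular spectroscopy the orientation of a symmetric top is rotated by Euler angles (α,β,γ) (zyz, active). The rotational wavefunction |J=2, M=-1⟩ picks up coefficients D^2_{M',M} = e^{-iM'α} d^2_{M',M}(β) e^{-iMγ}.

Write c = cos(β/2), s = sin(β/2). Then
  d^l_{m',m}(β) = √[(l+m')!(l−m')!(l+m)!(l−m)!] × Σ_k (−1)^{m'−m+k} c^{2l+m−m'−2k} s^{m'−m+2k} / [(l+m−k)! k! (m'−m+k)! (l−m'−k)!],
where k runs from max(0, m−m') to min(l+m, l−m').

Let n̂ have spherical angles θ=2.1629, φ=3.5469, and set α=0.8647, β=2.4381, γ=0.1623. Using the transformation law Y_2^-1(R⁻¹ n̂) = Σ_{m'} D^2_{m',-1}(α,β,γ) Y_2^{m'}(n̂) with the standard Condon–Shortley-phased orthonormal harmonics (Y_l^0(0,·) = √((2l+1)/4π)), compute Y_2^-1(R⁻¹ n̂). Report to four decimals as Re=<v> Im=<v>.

Re=-0.0418 Im=0.0091

Need the full column D^2_{m',-1} for m'=−2..2 at α=0.8647, β=2.4381, γ=0.1623.
cos(β/2)=0.344538, sin(β/2)=0.938772
d^2_{-2,-1}: single k=1 term ⇒ +0.076789;  D = -0.024221+0.072869i
d^2_{-1,-1}: k∈[0..1] ⇒ +0.014091 -0.313845 = -0.299754;  D = -0.155089-0.256515i
d^2_{0,-1}: k∈[0..1] ⇒ -0.094047 +0.698222 = +0.604175;  D = +0.596235+0.097628i
d^2_{1,-1}: k∈[0..1] ⇒ +0.313845 -0.776679 = -0.462833;  D = -0.353278+0.299014i
d^2_{2,-1}: single k=0 term ⇒ -0.570096;  D = -0.002107+0.570092i
Y_2^{m'}(θ=2.1629,φ=3.5469) and Σ D·Y over m':
  (-0.0242+0.0729i)·(+0.1833-0.1927i)  (-0.1551-0.2565i)·(+0.3288-0.1411i)  (+0.5962+0.0976i)·(-0.0207+0.0000i)  (-0.3533+0.2990i)·(-0.3288-0.1411i)  (-0.0021+0.5701i)·(+0.1833+0.1927i)
Y_2^-1(R⁻¹ n̂) = -0.041830+0.009138i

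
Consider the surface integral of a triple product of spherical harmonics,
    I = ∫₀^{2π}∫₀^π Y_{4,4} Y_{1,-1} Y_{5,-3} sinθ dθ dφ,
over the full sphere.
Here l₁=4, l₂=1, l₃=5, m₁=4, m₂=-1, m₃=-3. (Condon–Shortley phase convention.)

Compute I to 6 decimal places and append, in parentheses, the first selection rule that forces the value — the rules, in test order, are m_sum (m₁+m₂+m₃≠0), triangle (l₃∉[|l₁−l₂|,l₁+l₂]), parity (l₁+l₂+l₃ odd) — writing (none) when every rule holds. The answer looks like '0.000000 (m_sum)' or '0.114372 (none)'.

m-sum 0 ✓  L=10 even ✓  3≤5≤5 ✓
Π(2lᵢ+1) = 9×3×11 = 297
triangle coeff Δ(4,1,5) = 1/495
Σ_t [0,0]: t=0:+1/576 = 1/576
(3j)²=5/99 [(4 1 5; 0 0 0)], sign=-1
Σ_t [0,0]: t=0:+1/80640 = 1/80640
(3j)²=1/495 [(4 1 5; 4 -1 -3)], sign=+1
⇒ 4πI² = 1/33
I = (-1)√(1/33/(4π)) = -0.04910640
No selection rule forces the value: the integral is nonzero (none).

-0.049106 (none)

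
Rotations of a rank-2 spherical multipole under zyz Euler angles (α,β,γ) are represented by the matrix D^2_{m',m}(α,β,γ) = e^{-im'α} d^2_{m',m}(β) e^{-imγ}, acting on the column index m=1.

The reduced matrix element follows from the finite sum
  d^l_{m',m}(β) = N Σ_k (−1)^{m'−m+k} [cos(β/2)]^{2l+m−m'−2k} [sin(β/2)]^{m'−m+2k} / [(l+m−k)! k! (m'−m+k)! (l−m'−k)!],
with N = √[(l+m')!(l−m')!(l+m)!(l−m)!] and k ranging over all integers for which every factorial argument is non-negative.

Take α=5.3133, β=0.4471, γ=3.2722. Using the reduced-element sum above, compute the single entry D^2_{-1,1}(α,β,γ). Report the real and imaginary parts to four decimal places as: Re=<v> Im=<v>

Re=-0.0624 Im=0.1228

First d^2_{-1,1}(β=0.4471), then the phase factors e^{-i(-1)α} and e^{-i(1)γ}:
c=cos(0.447100/2)=0.975117, s=sin(0.447100/2)=0.221693; N=√[1·6·6·1]=6.000000
k: max(0,(1)−(-1))=2 … min(2+(1),2−(-1))=3
  k=2: (−1)^0·6.0000/(2)·0.9751^2·0.2217^2 = +0.140196
  k=3: (−1)^1·6.0000/(6)·0.9751^0·0.2217^4 = -0.002415
d^2_{-1,1}(0.4471) = +0.140196 -0.002415 = +0.137781
Attach z-rotation phases: D = e^{-i(-1)(5.3133)}·(+0.137781)·e^{-i(1)(3.2722)} = -0.062436+0.122822i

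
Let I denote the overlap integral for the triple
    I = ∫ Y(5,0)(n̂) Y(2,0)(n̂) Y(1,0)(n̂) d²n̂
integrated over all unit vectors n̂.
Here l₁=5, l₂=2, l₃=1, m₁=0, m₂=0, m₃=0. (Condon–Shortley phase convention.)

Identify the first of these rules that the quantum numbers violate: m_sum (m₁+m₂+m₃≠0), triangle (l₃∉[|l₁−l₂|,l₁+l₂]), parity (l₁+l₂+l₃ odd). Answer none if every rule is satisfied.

triangle

Σmᵢ = 0  ✓
l₃∈[|l₁−l₂|,l₁+l₂]=[3,7] required, l₃=1 fails  ✗
Σlᵢ = 8 ⇒ even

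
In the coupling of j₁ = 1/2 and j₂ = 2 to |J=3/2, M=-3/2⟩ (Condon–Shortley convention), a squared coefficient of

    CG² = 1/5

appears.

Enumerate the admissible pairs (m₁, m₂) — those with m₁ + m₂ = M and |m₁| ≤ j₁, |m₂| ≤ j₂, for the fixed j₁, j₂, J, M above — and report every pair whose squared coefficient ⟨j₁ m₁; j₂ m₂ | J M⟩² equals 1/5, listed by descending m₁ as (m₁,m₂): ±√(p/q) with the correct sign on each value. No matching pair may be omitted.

(-1/2,-1): −√(1/5)

Admissible pairs with m₁+m₂ = M = -3/2: (-1/2,-1), (1/2,-2)
  (m₁,m₂)=(1/2,-2): CG² = 4/5, CG = +√(4/5)
  (m₁,m₂)=(-1/2,-1): CG² = 1/5, CG = −√(1/5)   ← matches the target
Pairs with CG² = 1/5: (-1/2,-1): −√(1/5)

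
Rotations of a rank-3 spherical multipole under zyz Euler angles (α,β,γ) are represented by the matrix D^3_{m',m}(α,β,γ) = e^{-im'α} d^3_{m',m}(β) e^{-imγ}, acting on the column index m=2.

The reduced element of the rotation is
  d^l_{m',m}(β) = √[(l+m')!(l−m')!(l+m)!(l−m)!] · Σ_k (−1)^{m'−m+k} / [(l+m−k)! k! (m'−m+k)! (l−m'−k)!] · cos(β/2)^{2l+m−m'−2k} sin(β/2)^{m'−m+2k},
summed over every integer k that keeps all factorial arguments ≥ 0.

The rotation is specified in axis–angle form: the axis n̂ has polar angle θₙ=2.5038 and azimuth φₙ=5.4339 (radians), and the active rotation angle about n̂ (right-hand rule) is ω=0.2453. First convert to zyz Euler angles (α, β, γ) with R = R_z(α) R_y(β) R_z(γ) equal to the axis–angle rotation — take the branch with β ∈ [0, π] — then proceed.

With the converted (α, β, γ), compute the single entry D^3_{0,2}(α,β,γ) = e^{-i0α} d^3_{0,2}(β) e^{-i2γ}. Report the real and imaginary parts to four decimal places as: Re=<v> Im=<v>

Re=-0.0020 Im=0.0285

Axis–angle → zyz. n̂ = (sinθₙcosφₙ, sinθₙsinφₙ, cosθₙ) = (+0.393289, -0.447049, -0.803412), ω = 0.2453.
R = I cosω + sinω [n̂]ₓ + (1−cosω) n̂n̂ᵀ gives
  R = [+0.974695, +0.189843, -0.118023; -0.200370, +0.976047, -0.084757; +0.099106, +0.106261, +0.989387]
β = atan2(√(R₁₃²+R₂₃²), R₃₃) = 0.145821; α = atan2(R₂₃, R₁₃) mod 2π = 3.764390; γ = atan2(R₃₂, −R₃₁) mod 2π = 2.321368
D^3_{0,2}(3.7644,0.1458,2.3214) = e^{-i·0·3.7644}·d^3_{0,2}(0.1458)·e^{-i·2·2.3214}. Compute d first:
c=cos(0.145821/2)=0.997343, s=sin(0.145821/2)=0.072846; N=√[6·6·120·1]=65.726707
k: max(0,(2)−(0))=2 … min(3+(2),3−(0))=3
  k=2: (−1)^0·65.7267/(12)·0.9973^4·0.0728^2 = +0.028757
  k=3: (−1)^1·65.7267/(12)·0.9973^2·0.0728^4 = -0.000153
d^3_{0,2}(0.1458) = +0.028757 -0.000153 = +0.028604
Attach z-rotation phases: D = e^{-i(0)(3.7644)}·(+0.028604)·e^{-i(2)(2.3214)} = -0.001991+0.028534i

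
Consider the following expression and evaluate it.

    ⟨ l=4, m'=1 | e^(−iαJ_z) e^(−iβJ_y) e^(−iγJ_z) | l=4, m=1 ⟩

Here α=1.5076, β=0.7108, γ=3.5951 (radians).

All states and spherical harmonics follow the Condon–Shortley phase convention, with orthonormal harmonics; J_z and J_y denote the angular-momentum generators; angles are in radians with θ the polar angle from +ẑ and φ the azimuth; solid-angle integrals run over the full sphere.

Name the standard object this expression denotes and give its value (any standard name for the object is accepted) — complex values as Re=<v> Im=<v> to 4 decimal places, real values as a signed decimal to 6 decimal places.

Wigner D-matrix element, Re=-0.1188 Im=-0.2887

This is a Wigner D-matrix element — the rotation-matrix element ⟨l m'| R(α,β,γ) |l m⟩ in the angular-momentum basis.
First d^4_{1,1}(β=0.7108), then the phase factors e^{-i(1)α} and e^{-i(1)γ}:
Half-angle: c=0.937507, s=0.347965. N=√(120·6·120·6)=720.000000
The bounds max(0,m−m')=0 and min(l+m,l−m')=3 give 4 terms
  k=0: (−1)^0·720.0000/(720)·0.9375^8·0.3480^0 = +0.596757
  k=1: (−1)^1·720.0000/(48)·0.9375^6·0.3480^2 = -1.233138
  k=2: (−1)^2·720.0000/(24)·0.9375^4·0.3480^4 = +0.339754
  k=3: (−1)^3·720.0000/(72)·0.9375^2·0.3480^6 = -0.015601
d^4_{1,1}(0.7108) = +0.596757 -1.233138 +0.339754 -0.015601 = -0.312228
Phases: e^{-i·(1)·1.5076}=+0.063154-0.998004i, e^{-i·(1)·3.5951}=-0.898916+0.438121i ⇒ D=-0.118795-0.288746i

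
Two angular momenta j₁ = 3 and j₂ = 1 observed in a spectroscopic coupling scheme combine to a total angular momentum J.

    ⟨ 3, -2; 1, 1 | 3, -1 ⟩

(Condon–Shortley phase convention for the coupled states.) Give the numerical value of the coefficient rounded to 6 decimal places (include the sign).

√[7·1!5!1!/8! · 1!5!2!0!2!4!] = √(240)
  +(−1)^1/∏(1,0,4,1,1,0)! = -1/24  (running -1/24)
⟨..|..⟩ = √(240)·(-1/24) = -0.645497

-0.645497  (= −√(5/12))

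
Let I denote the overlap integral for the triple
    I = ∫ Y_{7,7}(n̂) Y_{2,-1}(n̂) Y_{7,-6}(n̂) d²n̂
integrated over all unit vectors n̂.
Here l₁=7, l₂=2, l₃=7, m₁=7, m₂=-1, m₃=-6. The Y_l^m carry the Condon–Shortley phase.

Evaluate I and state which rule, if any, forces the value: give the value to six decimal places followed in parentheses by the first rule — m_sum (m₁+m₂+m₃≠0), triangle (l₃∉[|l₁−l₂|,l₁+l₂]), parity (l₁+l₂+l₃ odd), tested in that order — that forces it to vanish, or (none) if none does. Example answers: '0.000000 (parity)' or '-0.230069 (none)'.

-0.170036 (none)

m-sum 0 ✓  L=16 even ✓  5≤7≤9 ✓
Π(2lᵢ+1) = 15×5×15 = 1125
triangle coeff Δ(7,2,7) = 1/185640
Σ_t [0,2]: t=0:+1/2419200 t=1:−1/518400 t=2:+1/2419200 = -1/907200
(3j)²=56/3315 [(7 2 7; 0 0 0)], sign=+1
Σ_t [0,0]: t=0:+1/958003200 = 1/958003200
(3j)²=13/680 [(7 2 7; 7 -1 -6)], sign=-1
⇒ 4πI² = 105/289
I = (-1)√(105/289/(4π)) = -0.17003597
No selection rule forces the value: the integral is nonzero (none).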